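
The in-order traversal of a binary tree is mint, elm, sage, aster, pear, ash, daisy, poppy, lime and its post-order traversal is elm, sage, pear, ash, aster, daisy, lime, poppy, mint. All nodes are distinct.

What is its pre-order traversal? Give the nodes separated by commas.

mint, poppy, daisy, aster, sage, elm, ash, pear, lime

The last element of post-order is the root; it splits in-order into left and right subtrees.
Root mint: left subtree has 0 nodes { }, right has 8 {elm, sage, aster, pear, ash, daisy, poppy, lime}.
  Root poppy: left subtree has 6 nodes {elm, sage, aster, pear, ash, daisy}, right has 1 {lime}.
    Root daisy: left subtree has 5 nodes {elm, sage, aster, pear, ash}, right has 0 { }.
      Root aster: left subtree has 2 nodes {elm, sage}, right has 2 {pear, ash}.
        Root sage: left subtree has 1 node {elm}, right has 0 { }.
        Root ash: left subtree has 1 node {pear}, right has 0 { }.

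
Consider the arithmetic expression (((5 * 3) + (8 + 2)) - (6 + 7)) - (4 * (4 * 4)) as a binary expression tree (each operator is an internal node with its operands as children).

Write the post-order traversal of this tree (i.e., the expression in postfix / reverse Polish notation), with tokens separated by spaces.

5 3 * 8 2 + + 6 7 + - 4 4 4 * * -

Post-order on an expression tree gives postfix notation: for each operator, emit left operand, right operand, then the operator.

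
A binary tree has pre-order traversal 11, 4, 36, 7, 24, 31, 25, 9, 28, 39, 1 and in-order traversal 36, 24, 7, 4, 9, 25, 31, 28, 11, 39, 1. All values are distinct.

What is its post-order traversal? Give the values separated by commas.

The first element of pre-order is the root; it splits in-order into left and right subtrees.
Root 11: left subtree has 8 nodes {36, 24, 7, 4, 9, 25, 31, 28}, right has 2 {39, 1}.
  Root 4: left subtree has 3 nodes {36, 24, 7}, right has 4 {9, 25, 31, 28}.
    Root 36: left subtree has 0 nodes { }, right has 2 {24, 7}.
      Root 7: left subtree has 1 node {24}, right has 0 { }.
    Root 31: left subtree has 2 nodes {9, 25}, right has 1 {28}.
      Root 25: left subtree has 1 node {9}, right has 0 { }.
  Root 39: left subtree has 0 nodes { }, right has 1 {1}.

24, 7, 36, 9, 25, 28, 31, 4, 1, 39, 11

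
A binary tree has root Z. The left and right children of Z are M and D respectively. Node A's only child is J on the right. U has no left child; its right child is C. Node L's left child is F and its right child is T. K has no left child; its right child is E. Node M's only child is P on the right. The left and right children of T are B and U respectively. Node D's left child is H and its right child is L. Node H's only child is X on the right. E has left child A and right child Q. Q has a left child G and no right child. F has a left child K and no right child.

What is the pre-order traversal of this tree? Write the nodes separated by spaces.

Z M P D H X L F K E A J Q G T B U C

Pre-order visits the node, then its left subtree, then its right subtree.
Visit Z.
At Z: go left to M.
  Visit M.
  At M: no left child.
  At M: go right to P.
    P is a leaf — visit P.
At Z: go right to D.
  Visit D.
  At D: go left to H.
    Visit H.
    At H: no left child.
    At H: go right to X.
      X is a leaf — visit X.
  At D: go right to L.
    Visit L.
    At L: go left to F.
      Visit F.
      At F: go left to K.
        Visit K.
        At K: no left child.
        At K: go right to E.
          Visit E.
          At E: go left to A.
            Visit A.
            At A: no left child.
            At A: go right to J.
              J is a leaf — visit J.
          At E: go right to Q.
            Visit Q.
            At Q: go left to G.
              G is a leaf — visit G.
            At Q: no right child.
      At F: no right child.
    At L: go right to T.
      Visit T.
      At T: go left to B.
        B is a leaf — visit B.
      At T: go right to U.
        Visit U.
        At U: no left child.
        At U: go right to C.
          C is a leaf — visit C.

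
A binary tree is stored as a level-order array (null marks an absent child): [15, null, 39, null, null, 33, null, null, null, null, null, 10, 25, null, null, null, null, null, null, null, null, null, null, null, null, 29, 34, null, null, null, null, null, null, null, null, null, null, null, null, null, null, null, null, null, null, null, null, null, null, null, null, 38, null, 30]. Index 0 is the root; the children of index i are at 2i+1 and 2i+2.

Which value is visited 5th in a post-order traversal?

Post-order visits the left subtree, then the right subtree, then the node.
At 15: no left child.
At 15: go right to 39.
  At 39: go left to 33.
    At 33: go left to 10.
      10 is a leaf — visit 10.
    At 33: go right to 25.
      At 25: go left to 29.
        At 29: go left to 38.
          38 is a leaf — visit 38.
        At 29: no right child.
        Visit 29.
      At 25: go right to 34.
        At 34: go left to 30.
          30 is a leaf — visit 30.
        At 34: no right child.
        Visit 34.
      Visit 25.
    Visit 33.
  At 39: no right child.
  Visit 39.
Visit 15.
Full post-order sequence: 10, 38, 29, 30, 34, 25, 33, 39, 15.

34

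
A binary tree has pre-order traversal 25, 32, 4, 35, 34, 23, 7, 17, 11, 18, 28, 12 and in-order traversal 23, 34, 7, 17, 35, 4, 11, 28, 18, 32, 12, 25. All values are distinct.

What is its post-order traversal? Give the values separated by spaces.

23 17 7 34 35 28 18 11 4 12 32 25

The first element of pre-order is the root; it splits in-order into left and right subtrees.
Root 25: left subtree has 11 nodes {23, 34, 7, 17, 35, 4, 11, 28, 18, 32, 12}, right has 0 { }.
  Root 32: left subtree has 9 nodes {23, 34, 7, 17, 35, 4, 11, 28, 18}, right has 1 {12}.
    Root 4: left subtree has 5 nodes {23, 34, 7, 17, 35}, right has 3 {11, 28, 18}.
      Root 35: left subtree has 4 nodes {23, 34, 7, 17}, right has 0 { }.
        Root 34: left subtree has 1 node {23}, right has 2 {7, 17}.
          Root 7: left subtree has 0 nodes { }, right has 1 {17}.
      Root 11: left subtree has 0 nodes { }, right has 2 {28, 18}.
        Root 18: left subtree has 1 node {28}, right has 0 { }.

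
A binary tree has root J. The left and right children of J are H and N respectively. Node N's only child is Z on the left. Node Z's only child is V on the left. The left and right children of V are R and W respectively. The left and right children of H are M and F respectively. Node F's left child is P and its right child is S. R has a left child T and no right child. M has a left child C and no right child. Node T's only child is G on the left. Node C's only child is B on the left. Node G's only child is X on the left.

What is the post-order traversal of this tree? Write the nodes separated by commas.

B, C, M, P, S, F, H, X, G, T, R, W, V, Z, N, J

Post-order visits the left subtree, then the right subtree, then the node.
At J: go left to H.
  At H: go left to M.
    At M: go left to C.
      At C: go left to B.
        B is a leaf — visit B.
      At C: no right child.
      Visit C.
    At M: no right child.
    Visit M.
  At H: go right to F.
    At F: go left to P.
      P is a leaf — visit P.
    At F: go right to S.
      S is a leaf — visit S.
    Visit F.
  Visit H.
At J: go right to N.
  At N: go left to Z.
    At Z: go left to V.
      At V: go left to R.
        At R: go left to T.
          At T: go left to G.
            At G: go left to X.
              X is a leaf — visit X.
            At G: no right child.
            Visit G.
          At T: no right child.
          Visit T.
        At R: no right child.
        Visit R.
      At V: go right to W.
        W is a leaf — visit W.
      Visit V.
    At Z: no right child.
    Visit Z.
  At N: no right child.
  Visit N.
Visit J.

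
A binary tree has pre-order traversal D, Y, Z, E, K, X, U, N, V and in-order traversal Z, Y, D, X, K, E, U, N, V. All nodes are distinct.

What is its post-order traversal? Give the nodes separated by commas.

The first element of pre-order is the root; it splits in-order into left and right subtrees.
Root D: left subtree has 2 nodes {Z, Y}, right has 6 {X, K, E, U, N, V}.
  Root Y: left subtree has 1 node {Z}, right has 0 { }.
  Root E: left subtree has 2 nodes {X, K}, right has 3 {U, N, V}.
    Root K: left subtree has 1 node {X}, right has 0 { }.
    Root U: left subtree has 0 nodes { }, right has 2 {N, V}.
      Root N: left subtree has 0 nodes { }, right has 1 {V}.

Z, Y, X, K, V, N, U, E, D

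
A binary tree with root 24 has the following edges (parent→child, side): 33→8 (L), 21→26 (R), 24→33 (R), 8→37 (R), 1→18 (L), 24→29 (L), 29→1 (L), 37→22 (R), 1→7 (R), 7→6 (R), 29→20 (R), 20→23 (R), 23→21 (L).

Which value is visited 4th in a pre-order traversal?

Pre-order visits the node, then its left subtree, then its right subtree.
Visit 24.
At 24: go left to 29.
  Visit 29.
  At 29: go left to 1.
    Visit 1.
    At 1: go left to 18.
      18 is a leaf — visit 18.
    At 1: go right to 7.
      Visit 7.
      At 7: no left child.
      At 7: go right to 6.
        6 is a leaf — visit 6.
  At 29: go right to 20.
    Visit 20.
    At 20: no left child.
    At 20: go right to 23.
      Visit 23.
      At 23: go left to 21.
        Visit 21.
        At 21: no left child.
        At 21: go right to 26.
          26 is a leaf — visit 26.
      At 23: no right child.
At 24: go right to 33.
  Visit 33.
  At 33: go left to 8.
    Visit 8.
    At 8: no left child.
    At 8: go right to 37.
      Visit 37.
      At 37: no left child.
      At 37: go right to 22.
        22 is a leaf — visit 22.
  At 33: no right child.
Full pre-order sequence: 24, 29, 1, 18, 7, 6, 20, 23, 21, 26, 33, 8, 37, 22.

18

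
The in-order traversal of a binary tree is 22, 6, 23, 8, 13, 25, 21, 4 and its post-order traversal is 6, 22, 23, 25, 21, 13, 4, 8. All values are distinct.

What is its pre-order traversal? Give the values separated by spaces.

The last element of post-order is the root; it splits in-order into left and right subtrees.
Root 8: left subtree has 3 nodes {22, 6, 23}, right has 4 {13, 25, 21, 4}.
  Root 23: left subtree has 2 nodes {22, 6}, right has 0 { }.
    Root 22: left subtree has 0 nodes { }, right has 1 {6}.
  Root 4: left subtree has 3 nodes {13, 25, 21}, right has 0 { }.
    Root 13: left subtree has 0 nodes { }, right has 2 {25, 21}.
      Root 21: left subtree has 1 node {25}, right has 0 { }.

8 23 22 6 4 13 21 25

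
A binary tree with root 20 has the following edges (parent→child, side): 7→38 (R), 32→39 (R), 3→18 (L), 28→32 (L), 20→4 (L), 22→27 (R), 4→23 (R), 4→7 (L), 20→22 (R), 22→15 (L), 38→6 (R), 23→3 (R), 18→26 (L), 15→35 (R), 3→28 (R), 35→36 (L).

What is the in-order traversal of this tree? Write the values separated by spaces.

In-order visits the left subtree, then the node, then the right subtree.
At 20: go left to 4.
  At 4: go left to 7.
    At 7: no left child.
    Visit 7.
    At 7: go right to 38.
      At 38: no left child.
      Visit 38.
      At 38: go right to 6.
        6 is a leaf — visit 6.
  Visit 4.
  At 4: go right to 23.
    At 23: no left child.
    Visit 23.
    At 23: go right to 3.
      At 3: go left to 18.
        At 18: go left to 26.
          26 is a leaf — visit 26.
        Visit 18.
        At 18: no right child.
      Visit 3.
      At 3: go right to 28.
        At 28: go left to 32.
          At 32: no left child.
          Visit 32.
          At 32: go right to 39.
            39 is a leaf — visit 39.
        Visit 28.
        At 28: no right child.
Visit 20.
At 20: go right to 22.
  At 22: go left to 15.
    At 15: no left child.
    Visit 15.
    At 15: go right to 35.
      At 35: go left to 36.
        36 is a leaf — visit 36.
      Visit 35.
      At 35: no right child.
  Visit 22.
  At 22: go right to 27.
    27 is a leaf — visit 27.

7 38 6 4 23 26 18 3 32 39 28 20 15 36 35 22 27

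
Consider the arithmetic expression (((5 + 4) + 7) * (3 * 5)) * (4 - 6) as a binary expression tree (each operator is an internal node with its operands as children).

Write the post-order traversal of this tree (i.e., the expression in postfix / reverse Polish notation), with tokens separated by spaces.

Post-order on an expression tree gives postfix notation: for each operator, emit left operand, right operand, then the operator.

5 4 + 7 + 3 5 * * 4 6 - *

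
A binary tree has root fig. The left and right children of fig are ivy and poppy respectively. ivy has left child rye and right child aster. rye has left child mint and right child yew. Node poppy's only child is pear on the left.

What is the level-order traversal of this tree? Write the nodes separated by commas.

fig, ivy, poppy, rye, aster, pear, mint, yew

Level-order visits nodes level by level from the root, left to right within each level.
Level 0: fig
Level 1: ivy, poppy
Level 2: rye, aster, pear
Level 3: mint, yew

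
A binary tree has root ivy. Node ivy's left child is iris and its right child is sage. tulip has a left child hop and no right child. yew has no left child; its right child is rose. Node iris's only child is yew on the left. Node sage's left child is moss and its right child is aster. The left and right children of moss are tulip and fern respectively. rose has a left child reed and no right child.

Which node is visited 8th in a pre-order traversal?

Pre-order visits the node, then its left subtree, then its right subtree.
Visit ivy.
At ivy: go left to iris.
  Visit iris.
  At iris: go left to yew.
    Visit yew.
    At yew: no left child.
    At yew: go right to rose.
      Visit rose.
      At rose: go left to reed.
        reed is a leaf — visit reed.
      At rose: no right child.
  At iris: no right child.
At ivy: go right to sage.
  Visit sage.
  At sage: go left to moss.
    Visit moss.
    At moss: go left to tulip.
      Visit tulip.
      At tulip: go left to hop.
        hop is a leaf — visit hop.
      At tulip: no right child.
    At moss: go right to fern.
      fern is a leaf — visit fern.
  At sage: go right to aster.
    aster is a leaf — visit aster.
Full pre-order sequence: ivy, iris, yew, rose, reed, sage, moss, tulip, hop, fern, aster.

tulip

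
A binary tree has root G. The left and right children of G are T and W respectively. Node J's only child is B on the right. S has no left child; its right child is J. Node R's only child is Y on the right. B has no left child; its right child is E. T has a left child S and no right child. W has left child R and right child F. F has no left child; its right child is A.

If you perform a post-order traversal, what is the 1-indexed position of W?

10

Post-order visits the left subtree, then the right subtree, then the node.
At G: go left to T.
  At T: go left to S.
    At S: no left child.
    At S: go right to J.
      At J: no left child.
      At J: go right to B.
        At B: no left child.
        At B: go right to E.
          E is a leaf — visit E.
        Visit B.
      Visit J.
    Visit S.
  At T: no right child.
  Visit T.
At G: go right to W.
  At W: go left to R.
    At R: no left child.
    At R: go right to Y.
      Y is a leaf — visit Y.
    Visit R.
  At W: go right to F.
    At F: no left child.
    At F: go right to A.
      A is a leaf — visit A.
    Visit F.
  Visit W.
Visit G.
Full post-order sequence: E, B, J, S, T, Y, R, A, F, W, G.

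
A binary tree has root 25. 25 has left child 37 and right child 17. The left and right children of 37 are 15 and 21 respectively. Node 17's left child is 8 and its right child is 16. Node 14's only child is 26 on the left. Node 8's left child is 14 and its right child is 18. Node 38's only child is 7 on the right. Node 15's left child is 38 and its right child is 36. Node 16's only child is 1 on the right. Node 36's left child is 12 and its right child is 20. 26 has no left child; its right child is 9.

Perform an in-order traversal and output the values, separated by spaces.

38 7 15 12 36 20 37 21 25 26 9 14 8 18 17 16 1

In-order visits the left subtree, then the node, then the right subtree.
At 25: go left to 37.
  At 37: go left to 15.
    At 15: go left to 38.
      At 38: no left child.
      Visit 38.
      At 38: go right to 7.
        7 is a leaf — visit 7.
    Visit 15.
    At 15: go right to 36.
      At 36: go left to 12.
        12 is a leaf — visit 12.
      Visit 36.
      At 36: go right to 20.
        20 is a leaf — visit 20.
  Visit 37.
  At 37: go right to 21.
    21 is a leaf — visit 21.
Visit 25.
At 25: go right to 17.
  At 17: go left to 8.
    At 8: go left to 14.
      At 14: go left to 26.
        At 26: no left child.
        Visit 26.
        At 26: go right to 9.
          9 is a leaf — visit 9.
      Visit 14.
      At 14: no right child.
    Visit 8.
    At 8: go right to 18.
      18 is a leaf — visit 18.
  Visit 17.
  At 17: go right to 16.
    At 16: no left child.
    Visit 16.
    At 16: go right to 1.
      1 is a leaf — visit 1.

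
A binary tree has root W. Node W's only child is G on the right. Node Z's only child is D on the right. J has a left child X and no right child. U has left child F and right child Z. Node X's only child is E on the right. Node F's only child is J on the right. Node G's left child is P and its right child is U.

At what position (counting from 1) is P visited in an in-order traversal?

2

In-order visits the left subtree, then the node, then the right subtree.
At W: no left child.
Visit W.
At W: go right to G.
  At G: go left to P.
    P is a leaf — visit P.
  Visit G.
  At G: go right to U.
    At U: go left to F.
      At F: no left child.
      Visit F.
      At F: go right to J.
        At J: go left to X.
          At X: no left child.
          Visit X.
          At X: go right to E.
            E is a leaf — visit E.
        Visit J.
        At J: no right child.
    Visit U.
    At U: go right to Z.
      At Z: no left child.
      Visit Z.
      At Z: go right to D.
        D is a leaf — visit D.
Full in-order sequence: W, P, G, F, X, E, J, U, Z, D.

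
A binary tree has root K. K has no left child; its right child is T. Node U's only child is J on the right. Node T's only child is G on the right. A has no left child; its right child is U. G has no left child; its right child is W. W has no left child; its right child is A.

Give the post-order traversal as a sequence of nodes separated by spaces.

Post-order visits the left subtree, then the right subtree, then the node.
At K: no left child.
At K: go right to T.
  At T: no left child.
  At T: go right to G.
    At G: no left child.
    At G: go right to W.
      At W: no left child.
      At W: go right to A.
        At A: no left child.
        At A: go right to U.
          At U: no left child.
          At U: go right to J.
            J is a leaf — visit J.
          Visit U.
        Visit A.
      Visit W.
    Visit G.
  Visit T.
Visit K.

J U A W G T K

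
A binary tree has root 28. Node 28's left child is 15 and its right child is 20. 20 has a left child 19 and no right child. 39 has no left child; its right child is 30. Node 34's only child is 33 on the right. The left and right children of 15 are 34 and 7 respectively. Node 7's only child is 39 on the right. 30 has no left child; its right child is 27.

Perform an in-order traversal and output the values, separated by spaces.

34 33 15 7 39 30 27 28 19 20

In-order visits the left subtree, then the node, then the right subtree.
At 28: go left to 15.
  At 15: go left to 34.
    At 34: no left child.
    Visit 34.
    At 34: go right to 33.
      33 is a leaf — visit 33.
  Visit 15.
  At 15: go right to 7.
    At 7: no left child.
    Visit 7.
    At 7: go right to 39.
      At 39: no left child.
      Visit 39.
      At 39: go right to 30.
        At 30: no left child.
        Visit 30.
        At 30: go right to 27.
          27 is a leaf — visit 27.
Visit 28.
At 28: go right to 20.
  At 20: go left to 19.
    19 is a leaf — visit 19.
  Visit 20.
  At 20: no right child.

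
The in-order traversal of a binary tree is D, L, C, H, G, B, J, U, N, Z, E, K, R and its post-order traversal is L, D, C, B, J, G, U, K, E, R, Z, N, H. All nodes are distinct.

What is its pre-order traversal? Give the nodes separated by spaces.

The last element of post-order is the root; it splits in-order into left and right subtrees.
Root H: left subtree has 3 nodes {D, L, C}, right has 9 {G, B, J, U, N, Z, E, K, R}.
  Root C: left subtree has 2 nodes {D, L}, right has 0 { }.
    Root D: left subtree has 0 nodes { }, right has 1 {L}.
  Root N: left subtree has 4 nodes {G, B, J, U}, right has 4 {Z, E, K, R}.
    Root U: left subtree has 3 nodes {G, B, J}, right has 0 { }.
      Root G: left subtree has 0 nodes { }, right has 2 {B, J}.
        Root J: left subtree has 1 node {B}, right has 0 { }.
    Root Z: left subtree has 0 nodes { }, right has 3 {E, K, R}.
      Root R: left subtree has 2 nodes {E, K}, right has 0 { }.
        Root E: left subtree has 0 nodes { }, right has 1 {K}.

H C D L N U G J B Z R E K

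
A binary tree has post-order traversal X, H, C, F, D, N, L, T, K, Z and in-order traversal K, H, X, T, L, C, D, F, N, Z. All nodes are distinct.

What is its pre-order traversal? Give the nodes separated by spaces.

The last element of post-order is the root; it splits in-order into left and right subtrees.
Root Z: left subtree has 9 nodes {K, H, X, T, L, C, D, F, N}, right has 0 { }.
  Root K: left subtree has 0 nodes { }, right has 8 {H, X, T, L, C, D, F, N}.
    Root T: left subtree has 2 nodes {H, X}, right has 5 {L, C, D, F, N}.
      Root H: left subtree has 0 nodes { }, right has 1 {X}.
      Root L: left subtree has 0 nodes { }, right has 4 {C, D, F, N}.
        Root N: left subtree has 3 nodes {C, D, F}, right has 0 { }.
          Root D: left subtree has 1 node {C}, right has 1 {F}.

Z K T H X L N D C F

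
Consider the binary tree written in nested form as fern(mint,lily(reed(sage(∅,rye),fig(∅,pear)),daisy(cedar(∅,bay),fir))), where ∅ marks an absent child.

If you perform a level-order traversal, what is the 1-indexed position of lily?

Level-order visits nodes level by level from the root, left to right within each level.
Level 0: fern
Level 1: mint, lily
Level 2: reed, daisy
Level 3: sage, fig, cedar, fir
Level 4: rye, pear, bay
Full level-order sequence: fern, mint, lily, reed, daisy, sage, fig, cedar, fir, rye, pear, bay.

3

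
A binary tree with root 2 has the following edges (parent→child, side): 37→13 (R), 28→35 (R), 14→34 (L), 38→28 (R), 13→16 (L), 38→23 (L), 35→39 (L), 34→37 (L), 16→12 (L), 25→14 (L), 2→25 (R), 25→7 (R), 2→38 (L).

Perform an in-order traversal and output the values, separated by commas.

23, 38, 28, 39, 35, 2, 37, 12, 16, 13, 34, 14, 25, 7

In-order visits the left subtree, then the node, then the right subtree.
At 2: go left to 38.
  At 38: go left to 23.
    23 is a leaf — visit 23.
  Visit 38.
  At 38: go right to 28.
    At 28: no left child.
    Visit 28.
    At 28: go right to 35.
      At 35: go left to 39.
        39 is a leaf — visit 39.
      Visit 35.
      At 35: no right child.
Visit 2.
At 2: go right to 25.
  At 25: go left to 14.
    At 14: go left to 34.
      At 34: go left to 37.
        At 37: no left child.
        Visit 37.
        At 37: go right to 13.
          At 13: go left to 16.
            At 16: go left to 12.
              12 is a leaf — visit 12.
            Visit 16.
            At 16: no right child.
          Visit 13.
          At 13: no right child.
      Visit 34.
      At 34: no right child.
    Visit 14.
    At 14: no right child.
  Visit 25.
  At 25: go right to 7.
    7 is a leaf — visit 7.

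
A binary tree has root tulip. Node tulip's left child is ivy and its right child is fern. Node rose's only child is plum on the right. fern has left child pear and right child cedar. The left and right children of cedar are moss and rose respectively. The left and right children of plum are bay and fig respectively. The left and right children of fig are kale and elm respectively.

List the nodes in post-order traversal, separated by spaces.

Post-order visits the left subtree, then the right subtree, then the node.
At tulip: go left to ivy.
  ivy is a leaf — visit ivy.
At tulip: go right to fern.
  At fern: go left to pear.
    pear is a leaf — visit pear.
  At fern: go right to cedar.
    At cedar: go left to moss.
      moss is a leaf — visit moss.
    At cedar: go right to rose.
      At rose: no left child.
      At rose: go right to plum.
        At plum: go left to bay.
          bay is a leaf — visit bay.
        At plum: go right to fig.
          At fig: go left to kale.
            kale is a leaf — visit kale.
          At fig: go right to elm.
            elm is a leaf — visit elm.
          Visit fig.
        Visit plum.
      Visit rose.
    Visit cedar.
  Visit fern.
Visit tulip.

ivy pear moss bay kale elm fig plum rose cedar fern tulip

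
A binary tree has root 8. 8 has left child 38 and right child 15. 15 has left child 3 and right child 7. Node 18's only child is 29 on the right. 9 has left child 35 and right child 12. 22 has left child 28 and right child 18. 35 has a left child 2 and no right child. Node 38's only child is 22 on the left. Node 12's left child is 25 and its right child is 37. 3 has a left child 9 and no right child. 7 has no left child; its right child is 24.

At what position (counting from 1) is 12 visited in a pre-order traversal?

12

Pre-order visits the node, then its left subtree, then its right subtree.
Visit 8.
At 8: go left to 38.
  Visit 38.
  At 38: go left to 22.
    Visit 22.
    At 22: go left to 28.
      28 is a leaf — visit 28.
    At 22: go right to 18.
      Visit 18.
      At 18: no left child.
      At 18: go right to 29.
        29 is a leaf — visit 29.
  At 38: no right child.
At 8: go right to 15.
  Visit 15.
  At 15: go left to 3.
    Visit 3.
    At 3: go left to 9.
      Visit 9.
      At 9: go left to 35.
        Visit 35.
        At 35: go left to 2.
          2 is a leaf — visit 2.
        At 35: no right child.
      At 9: go right to 12.
        Visit 12.
        At 12: go left to 25.
          25 is a leaf — visit 25.
        At 12: go right to 37.
          37 is a leaf — visit 37.
    At 3: no right child.
  At 15: go right to 7.
    Visit 7.
    At 7: no left child.
    At 7: go right to 24.
      24 is a leaf — visit 24.
Full pre-order sequence: 8, 38, 22, 28, 18, 29, 15, 3, 9, 35, 2, 12, 25, 37, 7, 24.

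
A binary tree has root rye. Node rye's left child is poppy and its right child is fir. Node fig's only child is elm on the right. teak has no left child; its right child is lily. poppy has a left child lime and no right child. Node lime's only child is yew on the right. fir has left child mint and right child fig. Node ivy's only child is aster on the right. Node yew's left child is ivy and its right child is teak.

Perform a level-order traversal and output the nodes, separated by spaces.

Level-order visits nodes level by level from the root, left to right within each level.
Level 0: rye
Level 1: poppy, fir
Level 2: lime, mint, fig
Level 3: yew, elm
Level 4: ivy, teak
Level 5: aster, lily

rye poppy fir lime mint fig yew elm ivy teak aster lily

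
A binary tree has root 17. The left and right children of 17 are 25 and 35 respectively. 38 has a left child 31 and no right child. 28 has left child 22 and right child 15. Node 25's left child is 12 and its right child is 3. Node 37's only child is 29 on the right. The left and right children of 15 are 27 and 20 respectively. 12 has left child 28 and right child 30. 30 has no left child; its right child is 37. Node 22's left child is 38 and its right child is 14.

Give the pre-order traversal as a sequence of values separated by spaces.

17 25 12 28 22 38 31 14 15 27 20 30 37 29 3 35

Pre-order visits the node, then its left subtree, then its right subtree.
Visit 17.
At 17: go left to 25.
  Visit 25.
  At 25: go left to 12.
    Visit 12.
    At 12: go left to 28.
      Visit 28.
      At 28: go left to 22.
        Visit 22.
        At 22: go left to 38.
          Visit 38.
          At 38: go left to 31.
            31 is a leaf — visit 31.
          At 38: no right child.
        At 22: go right to 14.
          14 is a leaf — visit 14.
      At 28: go right to 15.
        Visit 15.
        At 15: go left to 27.
          27 is a leaf — visit 27.
        At 15: go right to 20.
          20 is a leaf — visit 20.
    At 12: go right to 30.
      Visit 30.
      At 30: no left child.
      At 30: go right to 37.
        Visit 37.
        At 37: no left child.
        At 37: go right to 29.
          29 is a leaf — visit 29.
  At 25: go right to 3.
    3 is a leaf — visit 3.
At 17: go right to 35.
  35 is a leaf — visit 35.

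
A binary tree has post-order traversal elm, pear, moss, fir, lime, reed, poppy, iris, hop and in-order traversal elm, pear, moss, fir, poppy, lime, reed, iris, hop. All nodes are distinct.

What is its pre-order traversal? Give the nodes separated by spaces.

The last element of post-order is the root; it splits in-order into left and right subtrees.
Root hop: left subtree has 8 nodes {elm, pear, moss, fir, poppy, lime, reed, iris}, right has 0 { }.
  Root iris: left subtree has 7 nodes {elm, pear, moss, fir, poppy, lime, reed}, right has 0 { }.
    Root poppy: left subtree has 4 nodes {elm, pear, moss, fir}, right has 2 {lime, reed}.
      Root fir: left subtree has 3 nodes {elm, pear, moss}, right has 0 { }.
        Root moss: left subtree has 2 nodes {elm, pear}, right has 0 { }.
          Root pear: left subtree has 1 node {elm}, right has 0 { }.
      Root reed: left subtree has 1 node {lime}, right has 0 { }.

hop iris poppy fir moss pear elm reed lime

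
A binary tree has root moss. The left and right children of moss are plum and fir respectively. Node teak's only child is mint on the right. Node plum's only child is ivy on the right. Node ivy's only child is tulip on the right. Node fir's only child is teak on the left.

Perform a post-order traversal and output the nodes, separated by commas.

Post-order visits the left subtree, then the right subtree, then the node.
At moss: go left to plum.
  At plum: no left child.
  At plum: go right to ivy.
    At ivy: no left child.
    At ivy: go right to tulip.
      tulip is a leaf — visit tulip.
    Visit ivy.
  Visit plum.
At moss: go right to fir.
  At fir: go left to teak.
    At teak: no left child.
    At teak: go right to mint.
      mint is a leaf — visit mint.
    Visit teak.
  At fir: no right child.
  Visit fir.
Visit moss.

tulip, ivy, plum, mint, teak, fir, moss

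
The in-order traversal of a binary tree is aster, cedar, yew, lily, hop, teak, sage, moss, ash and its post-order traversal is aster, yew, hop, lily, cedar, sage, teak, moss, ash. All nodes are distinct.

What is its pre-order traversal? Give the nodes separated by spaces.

ash moss teak cedar aster lily yew hop sage

The last element of post-order is the root; it splits in-order into left and right subtrees.
Root ash: left subtree has 8 nodes {aster, cedar, yew, lily, hop, teak, sage, moss}, right has 0 { }.
  Root moss: left subtree has 7 nodes {aster, cedar, yew, lily, hop, teak, sage}, right has 0 { }.
    Root teak: left subtree has 5 nodes {aster, cedar, yew, lily, hop}, right has 1 {sage}.
      Root cedar: left subtree has 1 node {aster}, right has 3 {yew, lily, hop}.
        Root lily: left subtree has 1 node {yew}, right has 1 {hop}.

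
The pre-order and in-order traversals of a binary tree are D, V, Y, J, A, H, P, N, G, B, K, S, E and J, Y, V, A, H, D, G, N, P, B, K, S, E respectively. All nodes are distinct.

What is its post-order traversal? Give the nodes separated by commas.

The first element of pre-order is the root; it splits in-order into left and right subtrees.
Root D: left subtree has 5 nodes {J, Y, V, A, H}, right has 7 {G, N, P, B, K, S, E}.
  Root V: left subtree has 2 nodes {J, Y}, right has 2 {A, H}.
    Root Y: left subtree has 1 node {J}, right has 0 { }.
    Root A: left subtree has 0 nodes { }, right has 1 {H}.
  Root P: left subtree has 2 nodes {G, N}, right has 4 {B, K, S, E}.
    Root N: left subtree has 1 node {G}, right has 0 { }.
    Root B: left subtree has 0 nodes { }, right has 3 {K, S, E}.
      Root K: left subtree has 0 nodes { }, right has 2 {S, E}.
        Root S: left subtree has 0 nodes { }, right has 1 {E}.

J, Y, H, A, V, G, N, E, S, K, B, P, D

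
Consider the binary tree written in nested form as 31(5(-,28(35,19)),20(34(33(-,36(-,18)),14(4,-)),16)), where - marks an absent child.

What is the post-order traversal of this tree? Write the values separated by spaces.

35 19 28 5 18 36 33 4 14 34 16 20 31

Post-order visits the left subtree, then the right subtree, then the node.
At 31: go left to 5.
  At 5: no left child.
  At 5: go right to 28.
    At 28: go left to 35.
      35 is a leaf — visit 35.
    At 28: go right to 19.
      19 is a leaf — visit 19.
    Visit 28.
  Visit 5.
At 31: go right to 20.
  At 20: go left to 34.
    At 34: go left to 33.
      At 33: no left child.
      At 33: go right to 36.
        At 36: no left child.
        At 36: go right to 18.
          18 is a leaf — visit 18.
        Visit 36.
      Visit 33.
    At 34: go right to 14.
      At 14: go left to 4.
        4 is a leaf — visit 4.
      At 14: no right child.
      Visit 14.
    Visit 34.
  At 20: go right to 16.
    16 is a leaf — visit 16.
  Visit 20.
Visit 31.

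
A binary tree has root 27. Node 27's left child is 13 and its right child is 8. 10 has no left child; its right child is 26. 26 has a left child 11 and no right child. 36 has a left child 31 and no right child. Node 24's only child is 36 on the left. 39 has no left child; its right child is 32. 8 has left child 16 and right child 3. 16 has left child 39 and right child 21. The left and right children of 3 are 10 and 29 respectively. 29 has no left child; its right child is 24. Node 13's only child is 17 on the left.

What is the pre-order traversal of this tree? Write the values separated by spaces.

27 13 17 8 16 39 32 21 3 10 26 11 29 24 36 31

Pre-order visits the node, then its left subtree, then its right subtree.
Visit 27.
At 27: go left to 13.
  Visit 13.
  At 13: go left to 17.
    17 is a leaf — visit 17.
  At 13: no right child.
At 27: go right to 8.
  Visit 8.
  At 8: go left to 16.
    Visit 16.
    At 16: go left to 39.
      Visit 39.
      At 39: no left child.
      At 39: go right to 32.
        32 is a leaf — visit 32.
    At 16: go right to 21.
      21 is a leaf — visit 21.
  At 8: go right to 3.
    Visit 3.
    At 3: go left to 10.
      Visit 10.
      At 10: no left child.
      At 10: go right to 26.
        Visit 26.
        At 26: go left to 11.
          11 is a leaf — visit 11.
        At 26: no right child.
    At 3: go right to 29.
      Visit 29.
      At 29: no left child.
      At 29: go right to 24.
        Visit 24.
        At 24: go left to 36.
          Visit 36.
          At 36: go left to 31.
            31 is a leaf — visit 31.
          At 36: no right child.
        At 24: no right child.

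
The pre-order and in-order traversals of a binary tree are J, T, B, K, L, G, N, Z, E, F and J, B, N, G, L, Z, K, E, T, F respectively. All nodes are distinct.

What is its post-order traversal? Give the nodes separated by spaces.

The first element of pre-order is the root; it splits in-order into left and right subtrees.
Root J: left subtree has 0 nodes { }, right has 9 {B, N, G, L, Z, K, E, T, F}.
  Root T: left subtree has 7 nodes {B, N, G, L, Z, K, E}, right has 1 {F}.
    Root B: left subtree has 0 nodes { }, right has 6 {N, G, L, Z, K, E}.
      Root K: left subtree has 4 nodes {N, G, L, Z}, right has 1 {E}.
        Root L: left subtree has 2 nodes {N, G}, right has 1 {Z}.
          Root G: left subtree has 1 node {N}, right has 0 { }.

N G Z L E K B F T J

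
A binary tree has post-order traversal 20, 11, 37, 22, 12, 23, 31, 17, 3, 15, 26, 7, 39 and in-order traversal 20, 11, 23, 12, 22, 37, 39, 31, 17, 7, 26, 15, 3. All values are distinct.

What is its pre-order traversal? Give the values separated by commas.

39, 23, 11, 20, 12, 22, 37, 7, 17, 31, 26, 15, 3

The last element of post-order is the root; it splits in-order into left and right subtrees.
Root 39: left subtree has 6 nodes {20, 11, 23, 12, 22, 37}, right has 6 {31, 17, 7, 26, 15, 3}.
  Root 23: left subtree has 2 nodes {20, 11}, right has 3 {12, 22, 37}.
    Root 11: left subtree has 1 node {20}, right has 0 { }.
    Root 12: left subtree has 0 nodes { }, right has 2 {22, 37}.
      Root 22: left subtree has 0 nodes { }, right has 1 {37}.
  Root 7: left subtree has 2 nodes {31, 17}, right has 3 {26, 15, 3}.
    Root 17: left subtree has 1 node {31}, right has 0 { }.
    Root 26: left subtree has 0 nodes { }, right has 2 {15, 3}.
      Root 15: left subtree has 0 nodes { }, right has 1 {3}.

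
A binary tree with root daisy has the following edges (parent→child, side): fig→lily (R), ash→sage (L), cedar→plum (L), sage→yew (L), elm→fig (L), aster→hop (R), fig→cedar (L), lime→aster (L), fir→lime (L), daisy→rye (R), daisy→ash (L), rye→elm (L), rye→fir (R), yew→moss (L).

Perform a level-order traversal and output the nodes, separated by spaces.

daisy ash rye sage elm fir yew fig lime moss cedar lily aster plum hop

Level-order visits nodes level by level from the root, left to right within each level.
Level 0: daisy
Level 1: ash, rye
Level 2: sage, elm, fir
Level 3: yew, fig, lime
Level 4: moss, cedar, lily, aster
Level 5: plum, hop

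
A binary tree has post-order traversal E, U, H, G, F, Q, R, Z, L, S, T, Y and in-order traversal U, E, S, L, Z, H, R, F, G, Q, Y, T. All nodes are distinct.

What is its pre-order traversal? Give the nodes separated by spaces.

Y S U E L Z R H Q F G T

The last element of post-order is the root; it splits in-order into left and right subtrees.
Root Y: left subtree has 10 nodes {U, E, S, L, Z, H, R, F, G, Q}, right has 1 {T}.
  Root S: left subtree has 2 nodes {U, E}, right has 7 {L, Z, H, R, F, G, Q}.
    Root U: left subtree has 0 nodes { }, right has 1 {E}.
    Root L: left subtree has 0 nodes { }, right has 6 {Z, H, R, F, G, Q}.
      Root Z: left subtree has 0 nodes { }, right has 5 {H, R, F, G, Q}.
        Root R: left subtree has 1 node {H}, right has 3 {F, G, Q}.
          Root Q: left subtree has 2 nodes {F, G}, right has 0 { }.
            Root F: left subtree has 0 nodes { }, right has 1 {G}.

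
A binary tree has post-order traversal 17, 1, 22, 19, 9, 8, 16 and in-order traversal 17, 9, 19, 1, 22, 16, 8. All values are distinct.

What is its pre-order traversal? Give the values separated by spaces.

The last element of post-order is the root; it splits in-order into left and right subtrees.
Root 16: left subtree has 5 nodes {17, 9, 19, 1, 22}, right has 1 {8}.
  Root 9: left subtree has 1 node {17}, right has 3 {19, 1, 22}.
    Root 19: left subtree has 0 nodes { }, right has 2 {1, 22}.
      Root 22: left subtree has 1 node {1}, right has 0 { }.

16 9 17 19 22 1 8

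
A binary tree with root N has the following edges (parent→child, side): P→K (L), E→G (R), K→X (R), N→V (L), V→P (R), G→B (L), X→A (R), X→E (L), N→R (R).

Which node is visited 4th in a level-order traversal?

Level-order visits nodes level by level from the root, left to right within each level.
Level 0: N
Level 1: V, R
Level 2: P
Level 3: K
Level 4: X
Level 5: E, A
Level 6: G
Level 7: B
Full level-order sequence: N, V, R, P, K, X, E, A, G, B.

P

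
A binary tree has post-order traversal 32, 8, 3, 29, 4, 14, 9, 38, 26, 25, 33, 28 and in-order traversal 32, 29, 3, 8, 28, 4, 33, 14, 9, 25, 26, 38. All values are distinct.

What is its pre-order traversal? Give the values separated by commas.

28, 29, 32, 3, 8, 33, 4, 25, 9, 14, 26, 38

The last element of post-order is the root; it splits in-order into left and right subtrees.
Root 28: left subtree has 4 nodes {32, 29, 3, 8}, right has 7 {4, 33, 14, 9, 25, 26, 38}.
  Root 29: left subtree has 1 node {32}, right has 2 {3, 8}.
    Root 3: left subtree has 0 nodes { }, right has 1 {8}.
  Root 33: left subtree has 1 node {4}, right has 5 {14, 9, 25, 26, 38}.
    Root 25: left subtree has 2 nodes {14, 9}, right has 2 {26, 38}.
      Root 9: left subtree has 1 node {14}, right has 0 { }.
      Root 26: left subtree has 0 nodes { }, right has 1 {38}.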